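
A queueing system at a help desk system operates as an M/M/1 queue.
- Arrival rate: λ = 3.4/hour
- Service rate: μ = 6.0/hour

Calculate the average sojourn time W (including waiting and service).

First, compute utilization: ρ = λ/μ = 3.4/6.0 = 0.5667
For M/M/1: W = 1/(μ-λ)
W = 1/(6.0-3.4) = 1/2.60
W = 0.3846 hours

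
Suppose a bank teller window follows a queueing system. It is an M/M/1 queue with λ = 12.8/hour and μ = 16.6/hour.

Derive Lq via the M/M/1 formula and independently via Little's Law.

Method 1 (direct): Lq = λ²/(μ(μ-λ)) = 163.84/(16.6 × 3.80) = 2.5973

Method 2 (Little's Law):
W = 1/(μ-λ) = 1/3.80 = 0.263158
Wq = W - 1/μ = 0.263158 - 0.0602410 = 0.202917
Lq = λWq = 12.8 × 0.202917 = 2.5973 ✔ (matches Method 1)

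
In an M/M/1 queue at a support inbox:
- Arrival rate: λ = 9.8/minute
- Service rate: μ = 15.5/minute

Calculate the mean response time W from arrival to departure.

First, compute utilization: ρ = λ/μ = 9.8/15.5 = 0.6323
For M/M/1: W = 1/(μ-λ)
W = 1/(15.5-9.8) = 1/5.70
W = 0.1754 minutes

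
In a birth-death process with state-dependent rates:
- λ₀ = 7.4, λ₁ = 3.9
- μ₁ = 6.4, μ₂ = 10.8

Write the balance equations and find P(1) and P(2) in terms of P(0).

Balance equations:
State 0: λ₀P₀ = μ₁P₁ → P₁ = (λ₀/μ₁)P₀ = (7.4/6.4)P₀ = 1.1562P₀
State 1: P₂ = (λ₀λ₁)/(μ₁μ₂)P₀ = (7.4×3.9)/(6.4×10.8)P₀ = 0.4175P₀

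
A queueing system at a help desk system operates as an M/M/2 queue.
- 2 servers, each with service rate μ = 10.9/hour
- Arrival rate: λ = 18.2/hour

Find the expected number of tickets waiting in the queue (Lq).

Traffic intensity: ρ = λ/(cμ) = 18.2/(2×10.9) = 0.8349
Since ρ = 0.8349 < 1, system is stable.
Offered load a = λ/μ = cρ = 18.2/10.9 = 1.6697
P₀ = [ Σₙ₌₀^1 aⁿ/n! + a^2/(2!(1-ρ)) ]⁻¹
Σ = a^0/0! + a^1/1! = 1.0000 + 1.6697 = 2.6697
a^2/(2!(1-ρ)) = 2.78798/(2 × 0.165138) = 8.4414
P₀ = 1/(2.6697 + 8.4414) = 0.09000
Lq = P₀·a^2·ρ / (2!(1-ρ)²) = 0.0900000 × 2.78798 × 0.834862 / (2 × 0.0272704) = 3.8408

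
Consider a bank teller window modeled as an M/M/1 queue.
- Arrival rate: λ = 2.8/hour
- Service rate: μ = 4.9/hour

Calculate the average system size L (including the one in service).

ρ = λ/μ = 2.8/4.9 = 0.5714
For M/M/1: L = λ/(μ-λ)
L = 2.8/(4.9-2.8) = 2.8/2.10
L = 1.3333 transactions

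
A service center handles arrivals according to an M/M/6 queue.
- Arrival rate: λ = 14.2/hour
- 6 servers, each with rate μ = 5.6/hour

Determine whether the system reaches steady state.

Stability requires ρ = λ/(cμ) < 1
ρ = 14.2/(6 × 5.6) = 14.2/33.60 = 0.4226
Since 0.4226 < 1, the system is STABLE.
The servers are busy 42.26% of the time.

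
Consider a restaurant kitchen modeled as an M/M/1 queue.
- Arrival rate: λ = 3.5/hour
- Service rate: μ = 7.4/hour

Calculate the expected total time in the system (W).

First, compute utilization: ρ = λ/μ = 3.5/7.4 = 0.4730
For M/M/1: W = 1/(μ-λ)
W = 1/(7.4-3.5) = 1/3.90
W = 0.2564 hours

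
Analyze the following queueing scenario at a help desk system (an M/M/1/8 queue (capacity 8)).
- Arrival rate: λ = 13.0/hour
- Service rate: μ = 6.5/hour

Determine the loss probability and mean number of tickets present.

ρ = λ/μ = 13.0/6.5 = 2.0000
P₀ = (1-ρ)/(1-ρ^(K+1)) = (1-2.0000)/(1-2.0000^9) = -1.0000/-511.0000 = 0.001957
P_K = P₀×ρ^K = 0.001957 × 2.0000^8 = 0.001957 × 256.0000 = 0.5010
Blocking probability P_8 = 0.5010 (50.10%)
L = ρ[1 - (K+1)ρ^K + Kρ^(K+1)] / [(1-ρ)(1-ρ^(K+1))]
L = 2.0000 × (1 - 9×256.0000 + 8×512.0000) / ((1 - 2.0000) × (1 - 512.0000)) = 7.0176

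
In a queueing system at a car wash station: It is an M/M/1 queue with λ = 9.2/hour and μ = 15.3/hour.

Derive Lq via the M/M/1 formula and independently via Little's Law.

Method 1 (direct): Lq = λ²/(μ(μ-λ)) = 84.64/(15.3 × 6.10) = 0.9069

Method 2 (Little's Law):
W = 1/(μ-λ) = 1/6.10 = 0.1639344
Wq = W - 1/μ = 0.1639344 - 0.06535948 = 0.098575
Lq = λWq = 9.2 × 0.098575 = 0.9069 ✔ (matches Method 1)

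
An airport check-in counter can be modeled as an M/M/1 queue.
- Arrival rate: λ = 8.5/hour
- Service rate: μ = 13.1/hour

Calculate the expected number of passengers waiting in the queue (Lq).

ρ = λ/μ = 8.5/13.1 = 0.6489
For M/M/1: Lq = λ²/(μ(μ-λ))
Lq = 72.25/(13.1 × 4.60)
Lq = 1.1990 passengers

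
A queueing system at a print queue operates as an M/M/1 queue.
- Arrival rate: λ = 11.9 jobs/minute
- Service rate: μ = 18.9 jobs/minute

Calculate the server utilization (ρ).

Server utilization: ρ = λ/μ
ρ = 11.9/18.9 = 0.6296
The server is busy 62.96% of the time.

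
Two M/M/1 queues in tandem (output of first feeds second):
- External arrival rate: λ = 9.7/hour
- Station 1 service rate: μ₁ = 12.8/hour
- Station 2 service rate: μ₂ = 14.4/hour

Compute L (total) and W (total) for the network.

By Jackson's theorem, each station behaves as independent M/M/1.
Station 1: ρ₁ = 9.7/12.8 = 0.7578, L₁ = ρ₁/(1-ρ₁) = λ/(μ₁-λ) = 9.7/3.10 = 3.12903
Station 2: ρ₂ = 9.7/14.4 = 0.6736, L₂ = ρ₂/(1-ρ₂) = λ/(μ₂-λ) = 9.7/4.70 = 2.06383
Total: L = L₁ + L₂ = 3.12903 + 2.06383 = 5.19286
W = L/λ = 5.19286/9.7 = 0.5353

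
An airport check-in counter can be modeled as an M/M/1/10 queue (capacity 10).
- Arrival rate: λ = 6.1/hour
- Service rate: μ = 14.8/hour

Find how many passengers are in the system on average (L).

ρ = λ/μ = 6.1/14.8 = 0.41216
P₀ = (1-ρ)/(1-ρ^(K+1)) = (1-0.41216)/(1-0.41216^11) = 0.5878/0.9999 = 0.5879
P_K = P₀×ρ^K = 0.58787 × 0.41216^10 = 0.58787 × 0.00014147 = 0.00008317
L = ρ[1 - (K+1)ρ^K + Kρ^(K+1)] / [(1-ρ)(1-ρ^(K+1))]
L = 0.41216 × (1 - 11×0.0001415 + 10×0.00005831) / ((1 - 0.41216) × (1 - 0.00005831)) = 0.7005 passengers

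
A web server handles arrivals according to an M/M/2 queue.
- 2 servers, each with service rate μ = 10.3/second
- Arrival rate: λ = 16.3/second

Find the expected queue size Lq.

Traffic intensity: ρ = λ/(cμ) = 16.3/(2×10.3) = 0.7913
Since ρ = 0.7913 < 1, system is stable.
Offered load a = λ/μ = cρ = 16.3/10.3 = 1.5825
P₀ = [ Σₙ₌₀^1 aⁿ/n! + a^2/(2!(1-ρ)) ]⁻¹
Σ = a^0/0! + a^1/1! = 1.0000 + 1.5825 = 2.5825
a^2/(2!(1-ρ)) = 2.5044/(2 × 0.20874) = 5.9989
P₀ = 1/(2.5825 + 5.9989) = 0.1165
Lq = P₀·a^2·ρ / (2!(1-ρ)²) = 0.11653 × 2.5044 × 0.79126 / (2 × 0.043571) = 2.6499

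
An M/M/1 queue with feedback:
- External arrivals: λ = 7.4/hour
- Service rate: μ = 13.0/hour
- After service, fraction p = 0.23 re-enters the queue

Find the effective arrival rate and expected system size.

Effective arrival rate: λ_eff = λ/(1-p) = 7.4/(1-0.23) = 7.4/0.77 = 9.6104
ρ = λ_eff/μ = 9.6104/13.0 = 0.73926
L = ρ/(1-ρ) = 0.73926/(1-0.73926) = 2.8352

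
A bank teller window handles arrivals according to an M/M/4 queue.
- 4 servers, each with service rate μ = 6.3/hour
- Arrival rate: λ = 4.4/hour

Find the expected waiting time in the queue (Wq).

Traffic intensity: ρ = λ/(cμ) = 4.4/(4×6.3) = 0.1746
Since ρ = 0.1746 < 1, system is stable.
Offered load a = λ/μ = cρ = 4.4/6.3 = 0.6984
P₀ = [ Σₙ₌₀^3 aⁿ/n! + a^4/(4!(1-ρ)) ]⁻¹
Σ = a^0/0! + a^1/1! + a^2/2! + a^3/3! = 1.0000 + 0.6984 + 0.2439 + 0.05678 = 1.9991
a^4/(4!(1-ρ)) = 0.2379/(24 × 0.8254) = 0.01201
P₀ = 1/(1.9991 + 0.01201) = 0.4972
Lq = P₀·a^4·ρ / (4!(1-ρ)²) = 0.4972 × 0.2379 × 0.1746 / (24 × 0.6813) = 0.001263
Wq = Lq/λ = 0.0012634/4.4 = 0.0002871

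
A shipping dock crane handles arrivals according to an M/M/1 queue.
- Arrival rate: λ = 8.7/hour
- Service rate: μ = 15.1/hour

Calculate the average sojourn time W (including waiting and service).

First, compute utilization: ρ = λ/μ = 8.7/15.1 = 0.5762
For M/M/1: W = 1/(μ-λ)
W = 1/(15.1-8.7) = 1/6.40
W = 0.1562 hours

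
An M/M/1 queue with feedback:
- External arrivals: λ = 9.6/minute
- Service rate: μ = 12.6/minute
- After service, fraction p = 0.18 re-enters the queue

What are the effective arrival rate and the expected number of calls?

Effective arrival rate: λ_eff = λ/(1-p) = 9.6/(1-0.18) = 9.6/0.82 = 11.7073171
ρ = λ_eff/μ = 11.7073171/12.6 = 0.92915215
L = ρ/(1-ρ) = 0.92915215/(1-0.92915215) = 13.1148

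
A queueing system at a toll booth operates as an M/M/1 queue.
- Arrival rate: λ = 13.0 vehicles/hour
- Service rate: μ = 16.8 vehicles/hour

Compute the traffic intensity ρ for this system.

Server utilization: ρ = λ/μ
ρ = 13.0/16.8 = 0.7738
The server is busy 77.38% of the time.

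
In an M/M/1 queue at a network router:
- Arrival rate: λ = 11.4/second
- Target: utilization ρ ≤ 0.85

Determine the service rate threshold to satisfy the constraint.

ρ = λ/μ, so μ = λ/ρ
μ ≥ 11.4/0.85 = 13.4118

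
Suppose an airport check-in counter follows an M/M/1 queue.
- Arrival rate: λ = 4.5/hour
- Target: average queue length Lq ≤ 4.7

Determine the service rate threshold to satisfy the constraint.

For M/M/1: Lq = λ²/(μ(μ-λ))
Need Lq ≤ 4.7, i.e. μ(μ-λ) ≥ λ²/4.7
μ² - 4.5μ - 20.25/4.7 ≥ 0  →  μ² - 4.5μ - 4.3085 ≥ 0
Quadratic formula (positive root): μ = [λ + √(λ² + 4×4.3085)]/2
Discriminant: 20.25 + 4×4.3085 = 37.4840, √37.4840 = 6.1224
μ ≥ (4.5 + 6.1224)/2 = 5.3112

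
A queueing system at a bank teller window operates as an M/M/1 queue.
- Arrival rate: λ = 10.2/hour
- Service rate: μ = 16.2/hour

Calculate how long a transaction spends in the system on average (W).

First, compute utilization: ρ = λ/μ = 10.2/16.2 = 0.6296
For M/M/1: W = 1/(μ-λ)
W = 1/(16.2-10.2) = 1/6.00
W = 0.1667 hours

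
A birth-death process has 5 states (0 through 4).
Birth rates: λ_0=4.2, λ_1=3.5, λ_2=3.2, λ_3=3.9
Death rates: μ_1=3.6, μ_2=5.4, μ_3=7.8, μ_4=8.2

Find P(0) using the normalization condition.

Ratios P(n)/P(0) = (λ₀···λₙ₋₁)/(μ₁···μₙ):
P(1)/P(0) = (4.2)/(3.6) = 1.1667
P(2)/P(0) = (4.2×3.5)/(3.6×5.4) = 0.7562
P(3)/P(0) = (4.2×3.5×3.2)/(3.6×5.4×7.8) = 0.3102
P(4)/P(0) = (4.2×3.5×3.2×3.9)/(3.6×5.4×7.8×8.2) = 0.1475

Normalization: ∑ P(n) = 1
P(0) × (1.0000 + 1.1667 + 0.7562 + 0.3102 + 0.1475) = 1
P(0) × 3.3806 = 1
P(0) = 1/3.3806 = 0.2958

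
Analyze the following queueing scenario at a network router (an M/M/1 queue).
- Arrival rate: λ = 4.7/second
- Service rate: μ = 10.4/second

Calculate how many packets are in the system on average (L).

ρ = λ/μ = 4.7/10.4 = 0.4519
For M/M/1: L = λ/(μ-λ)
L = 4.7/(10.4-4.7) = 4.7/5.70
L = 0.8246 packets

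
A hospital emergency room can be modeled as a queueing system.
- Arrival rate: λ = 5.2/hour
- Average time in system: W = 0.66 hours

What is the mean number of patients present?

Little's Law: L = λW
L = 5.2 × 0.66 = 3.4320 patients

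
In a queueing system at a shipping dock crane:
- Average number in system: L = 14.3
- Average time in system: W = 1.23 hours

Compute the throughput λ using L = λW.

Little's Law: L = λW, so λ = L/W
λ = 14.3/1.23 = 11.6260 containers/hour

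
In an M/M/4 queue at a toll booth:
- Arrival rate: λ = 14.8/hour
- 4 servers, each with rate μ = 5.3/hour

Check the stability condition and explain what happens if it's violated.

Stability requires ρ = λ/(cμ) < 1
ρ = 14.8/(4 × 5.3) = 14.8/21.20 = 0.6981
Since 0.6981 < 1, the system is STABLE.
The servers are busy 69.81% of the time.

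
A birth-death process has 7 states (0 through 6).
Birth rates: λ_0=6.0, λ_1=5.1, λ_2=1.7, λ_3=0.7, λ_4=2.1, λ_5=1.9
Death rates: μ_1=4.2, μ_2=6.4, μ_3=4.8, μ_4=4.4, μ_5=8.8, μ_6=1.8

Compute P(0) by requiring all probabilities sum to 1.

Ratios P(n)/P(0) = (λ₀···λₙ₋₁)/(μ₁···μₙ):
P(1)/P(0) = (6.0)/(4.2) = 1.4286
P(2)/P(0) = (6.0×5.1)/(4.2×6.4) = 1.1384
P(3)/P(0) = (6.0×5.1×1.7)/(4.2×6.4×4.8) = 0.4032
P(4)/P(0) = (6.0×5.1×1.7×0.7)/(4.2×6.4×4.8×4.4) = 0.06414
P(5)/P(0) = (6.0×5.1×1.7×0.7×2.1)/(4.2×6.4×4.8×4.4×8.8) = 0.01531
P(6)/P(0) = (6.0×5.1×1.7×0.7×2.1×1.9)/(4.2×6.4×4.8×4.4×8.8×1.8) = 0.01616

Normalization: ∑ P(n) = 1
P(0) × (1.0000 + 1.4286 + 1.1384 + 0.4032 + 0.06414 + 0.01531 + 0.01616) = 1
P(0) × 4.0658 = 1
P(0) = 1/4.0658 = 0.2460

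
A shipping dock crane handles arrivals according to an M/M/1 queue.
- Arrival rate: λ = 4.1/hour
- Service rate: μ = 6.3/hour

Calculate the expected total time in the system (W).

First, compute utilization: ρ = λ/μ = 4.1/6.3 = 0.6508
For M/M/1: W = 1/(μ-λ)
W = 1/(6.3-4.1) = 1/2.20
W = 0.4545 hours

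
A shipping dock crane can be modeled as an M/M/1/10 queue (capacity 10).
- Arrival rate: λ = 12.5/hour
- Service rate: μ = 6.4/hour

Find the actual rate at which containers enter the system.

ρ = λ/μ = 12.5/6.4 = 1.95312
P₀ = (1-ρ)/(1-ρ^(K+1)) = (1-1.95312)/(1-1.95312^11) = -0.9531/-1576.6774 = 0.0006045
P_K = P₀×ρ^K = 0.0006045 × 1.95312^10 = 0.0006045 × 807.7729 = 0.4883
λ_eff = λ(1-P_K) = 12.5 × (1 - 0.48831) = 12.5 × 0.51169 = 6.3961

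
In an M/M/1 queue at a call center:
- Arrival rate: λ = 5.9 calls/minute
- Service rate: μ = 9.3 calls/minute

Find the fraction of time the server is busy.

Server utilization: ρ = λ/μ
ρ = 5.9/9.3 = 0.6344
The server is busy 63.44% of the time.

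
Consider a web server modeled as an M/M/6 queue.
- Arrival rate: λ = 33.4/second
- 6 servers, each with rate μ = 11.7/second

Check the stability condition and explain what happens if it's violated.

Stability requires ρ = λ/(cμ) < 1
ρ = 33.4/(6 × 11.7) = 33.4/70.20 = 0.4758
Since 0.4758 < 1, the system is STABLE.
The servers are busy 47.58% of the time.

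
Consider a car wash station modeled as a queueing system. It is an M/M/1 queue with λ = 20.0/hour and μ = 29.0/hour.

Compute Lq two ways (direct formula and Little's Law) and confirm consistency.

Method 1 (direct): Lq = λ²/(μ(μ-λ)) = 400.00/(29.0 × 9.00) = 1.5326

Method 2 (Little's Law):
W = 1/(μ-λ) = 1/9.00 = 0.11111
Wq = W - 1/μ = 0.11111 - 0.034483 = 0.07663
Lq = λWq = 20.0 × 0.07663 = 1.5326 ✔ (matches Method 1)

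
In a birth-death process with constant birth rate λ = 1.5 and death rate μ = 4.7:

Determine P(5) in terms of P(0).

For constant rates: P(n)/P(0) = (λ/μ)^n
P(5)/P(0) = (1.5/4.7)^5 = 0.31915^5 = 0.003311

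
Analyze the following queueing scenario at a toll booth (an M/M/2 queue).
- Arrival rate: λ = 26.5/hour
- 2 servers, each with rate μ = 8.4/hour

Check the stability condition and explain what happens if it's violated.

Stability requires ρ = λ/(cμ) < 1
ρ = 26.5/(2 × 8.4) = 26.5/16.80 = 1.5774
Since 1.5774 ≥ 1, the system is UNSTABLE.
Need c > λ/μ = 26.5/8.4 = 3.15.
Minimum servers needed: c = 4.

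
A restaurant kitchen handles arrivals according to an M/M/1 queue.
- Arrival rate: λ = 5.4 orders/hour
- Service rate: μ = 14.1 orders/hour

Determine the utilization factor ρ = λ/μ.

Server utilization: ρ = λ/μ
ρ = 5.4/14.1 = 0.3830
The server is busy 38.30% of the time.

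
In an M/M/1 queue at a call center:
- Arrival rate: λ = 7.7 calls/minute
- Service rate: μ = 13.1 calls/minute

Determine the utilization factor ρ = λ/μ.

Server utilization: ρ = λ/μ
ρ = 7.7/13.1 = 0.5878
The server is busy 58.78% of the time.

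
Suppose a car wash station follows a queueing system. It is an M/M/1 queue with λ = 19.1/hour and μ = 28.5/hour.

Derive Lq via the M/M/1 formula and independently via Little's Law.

Method 1 (direct): Lq = λ²/(μ(μ-λ)) = 364.81/(28.5 × 9.40) = 1.3617

Method 2 (Little's Law):
W = 1/(μ-λ) = 1/9.40 = 0.106383
Wq = W - 1/μ = 0.106383 - 0.0350877 = 0.071295
Lq = λWq = 19.1 × 0.071295 = 1.3617 ✔ (matches Method 1)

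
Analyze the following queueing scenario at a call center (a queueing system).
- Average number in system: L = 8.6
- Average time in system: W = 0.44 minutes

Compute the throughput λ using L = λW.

Little's Law: L = λW, so λ = L/W
λ = 8.6/0.44 = 19.5455 calls/minute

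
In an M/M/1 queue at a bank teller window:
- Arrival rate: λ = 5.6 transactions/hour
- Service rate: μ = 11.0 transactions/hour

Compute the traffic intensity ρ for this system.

Server utilization: ρ = λ/μ
ρ = 5.6/11.0 = 0.5091
The server is busy 50.91% of the time.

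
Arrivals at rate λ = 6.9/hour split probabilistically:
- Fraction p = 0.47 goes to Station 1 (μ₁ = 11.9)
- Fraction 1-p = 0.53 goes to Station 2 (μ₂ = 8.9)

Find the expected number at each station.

Effective rates: λ₁ = 6.9×0.47 = 3.243, λ₂ = 6.9×0.53 = 3.657
Station 1: ρ₁ = 3.243/11.9 = 0.2725, L₁ = ρ₁/(1-ρ₁) = 0.2725/(1-0.2725) = 0.3746
Station 2: ρ₂ = 3.657/8.9 = 0.4109, L₂ = ρ₂/(1-ρ₂) = 0.4109/(1-0.4109) = 0.6975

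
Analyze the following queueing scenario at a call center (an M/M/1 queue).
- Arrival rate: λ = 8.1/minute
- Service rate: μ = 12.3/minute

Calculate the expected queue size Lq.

ρ = λ/μ = 8.1/12.3 = 0.6585
For M/M/1: Lq = λ²/(μ(μ-λ))
Lq = 65.61/(12.3 × 4.20)
Lq = 1.2700 calls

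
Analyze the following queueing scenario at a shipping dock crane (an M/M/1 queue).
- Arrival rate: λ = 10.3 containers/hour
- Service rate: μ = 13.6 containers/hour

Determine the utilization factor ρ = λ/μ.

Server utilization: ρ = λ/μ
ρ = 10.3/13.6 = 0.7574
The server is busy 75.74% of the time.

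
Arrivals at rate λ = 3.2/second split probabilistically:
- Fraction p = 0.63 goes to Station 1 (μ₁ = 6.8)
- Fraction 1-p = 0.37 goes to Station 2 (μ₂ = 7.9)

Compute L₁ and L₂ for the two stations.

Effective rates: λ₁ = 3.2×0.63 = 2.016, λ₂ = 3.2×0.37 = 1.184
Station 1: ρ₁ = 2.016/6.8 = 0.29647, L₁ = ρ₁/(1-ρ₁) = 0.29647/(1-0.29647) = 0.4214
Station 2: ρ₂ = 1.184/7.9 = 0.1499, L₂ = ρ₂/(1-ρ₂) = 0.1499/(1-0.1499) = 0.1763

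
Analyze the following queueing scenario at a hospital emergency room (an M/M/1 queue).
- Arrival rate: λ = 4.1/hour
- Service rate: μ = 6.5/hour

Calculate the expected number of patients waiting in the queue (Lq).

ρ = λ/μ = 4.1/6.5 = 0.6308
For M/M/1: Lq = λ²/(μ(μ-λ))
Lq = 16.81/(6.5 × 2.40)
Lq = 1.0776 patients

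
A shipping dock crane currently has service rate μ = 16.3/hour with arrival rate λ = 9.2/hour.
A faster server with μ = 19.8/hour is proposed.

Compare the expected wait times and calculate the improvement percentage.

System 1: ρ₁ = 9.2/16.3 = 0.5644, W₁ = 1/(16.3-9.2) = 0.14085
System 2: ρ₂ = 9.2/19.8 = 0.4646, W₂ = 1/(19.8-9.2) = 0.094340
Improvement: (W₁-W₂)/W₁ = (0.14085-0.094340)/0.14085 = 33.02%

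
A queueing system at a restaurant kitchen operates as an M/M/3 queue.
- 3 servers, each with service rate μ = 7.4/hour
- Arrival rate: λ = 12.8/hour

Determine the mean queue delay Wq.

Traffic intensity: ρ = λ/(cμ) = 12.8/(3×7.4) = 0.5766
Since ρ = 0.5766 < 1, system is stable.
Offered load a = λ/μ = cρ = 12.8/7.4 = 1.7297
P₀ = [ Σₙ₌₀^2 aⁿ/n! + a^3/(3!(1-ρ)) ]⁻¹
Σ = a^0/0! + a^1/1! + a^2/2! = 1.0000 + 1.7297 + 1.4960 = 4.2257
a^3/(3!(1-ρ)) = 5.1753/(6 × 0.42342) = 2.0371
P₀ = 1/(4.2257 + 2.0371) = 0.1597
Lq = P₀·a^3·ρ / (3!(1-ρ)²) = 0.15967 × 5.1753 × 0.57658 / (6 × 0.17929) = 0.4429
Wq = Lq/λ = 0.4429/12.8 = 0.03460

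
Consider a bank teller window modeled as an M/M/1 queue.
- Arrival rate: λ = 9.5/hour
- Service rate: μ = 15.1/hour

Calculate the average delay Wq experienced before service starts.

First, compute utilization: ρ = λ/μ = 9.5/15.1 = 0.6291
For M/M/1: Wq = λ/(μ(μ-λ))
Wq = 9.5/(15.1 × (15.1-9.5))
Wq = 9.5/(15.1 × 5.60)
Wq = 0.1123 hours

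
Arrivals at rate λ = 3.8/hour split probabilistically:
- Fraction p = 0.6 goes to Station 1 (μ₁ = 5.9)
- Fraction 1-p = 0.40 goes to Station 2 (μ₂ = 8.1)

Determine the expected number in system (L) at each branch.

Effective rates: λ₁ = 3.8×0.6 = 2.28, λ₂ = 3.8×0.40 = 1.52
Station 1: ρ₁ = 2.28/5.9 = 0.38644, L₁ = ρ₁/(1-ρ₁) = 0.38644/(1-0.38644) = 0.6298
Station 2: ρ₂ = 1.52/8.1 = 0.18765, L₂ = ρ₂/(1-ρ₂) = 0.18765/(1-0.18765) = 0.2310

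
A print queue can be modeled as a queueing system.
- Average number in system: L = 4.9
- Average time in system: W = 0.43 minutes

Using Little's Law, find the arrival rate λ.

Little's Law: L = λW, so λ = L/W
λ = 4.9/0.43 = 11.3953 jobs/minute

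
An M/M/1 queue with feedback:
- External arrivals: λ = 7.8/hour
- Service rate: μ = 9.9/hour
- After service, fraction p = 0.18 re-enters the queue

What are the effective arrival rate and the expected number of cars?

Effective arrival rate: λ_eff = λ/(1-p) = 7.8/(1-0.18) = 7.8/0.82 = 9.512195
ρ = λ_eff/μ = 9.512195/9.9 = 0.9608278
L = ρ/(1-ρ) = 0.9608278/(1-0.9608278) = 24.5283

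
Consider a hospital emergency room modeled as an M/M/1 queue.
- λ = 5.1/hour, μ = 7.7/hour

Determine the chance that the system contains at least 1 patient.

ρ = λ/μ = 5.1/7.7 = 0.6623
P(N ≥ n) = ρⁿ
P(N ≥ 1) = 0.6623^1
P(N ≥ 1) = 0.6623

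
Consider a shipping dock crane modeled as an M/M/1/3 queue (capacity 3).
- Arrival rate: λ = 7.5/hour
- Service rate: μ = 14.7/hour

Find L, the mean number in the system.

ρ = λ/μ = 7.5/14.7 = 0.5102
P₀ = (1-ρ)/(1-ρ^(K+1)) = (1-0.5102)/(1-0.5102^4) = 0.4898/0.9322 = 0.5254
P_K = P₀×ρ^K = 0.52540 × 0.5102^3 = 0.52540 × 0.13281 = 0.06978
L = ρ[1 - (K+1)ρ^K + Kρ^(K+1)] / [(1-ρ)(1-ρ^(K+1))]
L = 0.5102 × (1 - 4×0.13281 + 3×0.067758) / ((1 - 0.5102) × (1 - 0.067758)) = 0.7509 containers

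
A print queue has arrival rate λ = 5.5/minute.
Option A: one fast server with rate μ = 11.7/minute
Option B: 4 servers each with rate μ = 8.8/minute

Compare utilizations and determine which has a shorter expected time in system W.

Option A: single server μ = 11.7 (M/M/1)
  ρ_A = 5.5/11.7 = 0.4701
  W_A = 1/(μ-λ) = 1/(11.7-5.5) = 1/6.20 = 0.1613

Option B: 4 servers μ = 8.8 (M/M/4)
  ρ_B = λ/(cμ) = 5.5/(4×8.8) = 0.1562
  Offered load a = λ/μ = cρ = 5.5/8.8 = 0.6250
  P₀ = [ Σₙ₌₀^3 aⁿ/n! + a^4/(4!(1-ρ)) ]⁻¹
  Σ = a^0/0! + a^1/1! + a^2/2! + a^3/3! = 1.0000 + 0.6250 + 0.1953 + 0.04069 = 1.8610
  a^4/(4!(1-ρ)) = 0.1526/(24 × 0.8438) = 0.007535
  P₀ = 1/(1.8610 + 0.007535) = 0.5352
  Lq = P₀·a^4·ρ / (4!(1-ρ)²) = 0.53518 × 0.15259 × 0.15625 / (24 × 0.71191) = 0.0007468
  Wq_B = Lq/λ = 0.0007468/5.5 = 0.00013578
  W_B = Wq_B + 1/μ = 0.00013578 + 0.11364 = 0.1138

Since W_B = 0.1138 < W_A = 0.1613, Option B (multiple servers) has the shorter time in system.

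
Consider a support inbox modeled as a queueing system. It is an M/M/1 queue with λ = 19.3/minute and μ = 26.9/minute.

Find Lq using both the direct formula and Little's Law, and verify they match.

Method 1 (direct): Lq = λ²/(μ(μ-λ)) = 372.49/(26.9 × 7.60) = 1.8220

Method 2 (Little's Law):
W = 1/(μ-λ) = 1/7.60 = 0.131579
Wq = W - 1/μ = 0.131579 - 0.0371747 = 0.094404
Lq = λWq = 19.3 × 0.094404 = 1.8220 ✔ (matches Method 1)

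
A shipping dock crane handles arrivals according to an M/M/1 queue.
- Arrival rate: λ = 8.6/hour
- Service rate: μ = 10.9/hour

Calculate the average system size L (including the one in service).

ρ = λ/μ = 8.6/10.9 = 0.7890
For M/M/1: L = λ/(μ-λ)
L = 8.6/(10.9-8.6) = 8.6/2.30
L = 3.7391 containers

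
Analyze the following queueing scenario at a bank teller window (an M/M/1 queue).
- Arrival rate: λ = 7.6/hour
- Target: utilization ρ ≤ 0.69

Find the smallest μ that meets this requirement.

ρ = λ/μ, so μ = λ/ρ
μ ≥ 7.6/0.69 = 11.0145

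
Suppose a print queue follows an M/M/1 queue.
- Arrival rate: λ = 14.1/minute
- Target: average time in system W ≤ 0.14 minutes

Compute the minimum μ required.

For M/M/1: W = 1/(μ-λ)
Need W ≤ 0.14, so 1/(μ-λ) ≤ 0.14
μ - λ ≥ 1/0.14 = 7.1429
μ ≥ 14.1 + 7.1429 = 21.2429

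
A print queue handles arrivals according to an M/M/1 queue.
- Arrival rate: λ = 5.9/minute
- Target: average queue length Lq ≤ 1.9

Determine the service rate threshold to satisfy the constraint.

For M/M/1: Lq = λ²/(μ(μ-λ))
Need Lq ≤ 1.9, i.e. μ(μ-λ) ≥ λ²/1.9
μ² - 5.9μ - 34.81/1.9 ≥ 0  →  μ² - 5.9μ - 18.32105 ≥ 0
Quadratic formula (positive root): μ = [λ + √(λ² + 4×18.32105)]/2
Discriminant: 34.81 + 4×18.32105 = 108.0942, √108.0942 = 10.3968
μ ≥ (5.9 + 10.3968)/2 = 8.1484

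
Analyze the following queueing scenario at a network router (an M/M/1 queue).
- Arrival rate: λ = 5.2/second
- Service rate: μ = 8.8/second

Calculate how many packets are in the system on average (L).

ρ = λ/μ = 5.2/8.8 = 0.5909
For M/M/1: L = λ/(μ-λ)
L = 5.2/(8.8-5.2) = 5.2/3.60
L = 1.4444 packets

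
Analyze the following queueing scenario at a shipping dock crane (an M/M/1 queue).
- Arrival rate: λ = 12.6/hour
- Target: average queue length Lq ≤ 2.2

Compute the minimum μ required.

For M/M/1: Lq = λ²/(μ(μ-λ))
Need Lq ≤ 2.2, i.e. μ(μ-λ) ≥ λ²/2.2
μ² - 12.6μ - 158.76/2.2 ≥ 0  →  μ² - 12.6μ - 72.163636 ≥ 0
Quadratic formula (positive root): μ = [λ + √(λ² + 4×72.163636)]/2
Discriminant: 158.76 + 4×72.163636 = 447.4145, √447.4145 = 21.1522
μ ≥ (12.6 + 21.1522)/2 = 16.8761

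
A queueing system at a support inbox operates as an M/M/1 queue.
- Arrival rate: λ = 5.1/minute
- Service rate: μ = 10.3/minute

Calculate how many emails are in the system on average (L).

ρ = λ/μ = 5.1/10.3 = 0.4951
For M/M/1: L = λ/(μ-λ)
L = 5.1/(10.3-5.1) = 5.1/5.20
L = 0.9808 emails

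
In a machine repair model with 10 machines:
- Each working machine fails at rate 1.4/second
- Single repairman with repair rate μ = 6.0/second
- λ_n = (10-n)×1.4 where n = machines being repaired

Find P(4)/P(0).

P(4)/P(0) = ∏_{i=0}^{4-1} λ_i/μ_{i+1}
= (10-0)×1.4/6.0 × (10-1)×1.4/6.0 × (10-2)×1.4/6.0 × (10-3)×1.4/6.0
= 14.9396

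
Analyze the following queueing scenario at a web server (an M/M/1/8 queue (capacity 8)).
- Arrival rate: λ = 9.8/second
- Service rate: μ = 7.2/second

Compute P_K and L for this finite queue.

ρ = λ/μ = 9.8/7.2 = 1.36111
P₀ = (1-ρ)/(1-ρ^(K+1)) = (1-1.36111)/(1-1.36111^9) = -0.3611/-15.0339 = 0.02402
P_K = P₀×ρ^K = 0.02402 × 1.36111^8 = 0.02402 × 11.7800 = 0.2830
Blocking probability P_8 = 0.2830 (28.30%)
L = ρ[1 - (K+1)ρ^K + Kρ^(K+1)] / [(1-ρ)(1-ρ^(K+1))]
L = 1.36111 × (1 - 9×11.7800 + 8×16.0339) / ((1 - 1.36111) × (1 - 16.0339)) = 5.8294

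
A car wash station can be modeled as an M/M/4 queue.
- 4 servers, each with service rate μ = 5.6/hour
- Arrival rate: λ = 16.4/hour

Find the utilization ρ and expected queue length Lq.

Traffic intensity: ρ = λ/(cμ) = 16.4/(4×5.6) = 0.7321
Since ρ = 0.7321 < 1, system is stable.
Offered load a = λ/μ = cρ = 16.4/5.6 = 2.9286
P₀ = [ Σₙ₌₀^3 aⁿ/n! + a^4/(4!(1-ρ)) ]⁻¹
Σ = a^0/0! + a^1/1! + a^2/2! + a^3/3! = 1.00000 + 2.92857 + 4.28827 + 4.18616 = 12.4030
a^4/(4!(1-ρ)) = 73.5569/(24 × 0.267857) = 11.4422
P₀ = 1/(12.4030 + 11.4422) = 0.04194
Lq = P₀·a^4·ρ / (4!(1-ρ)²) = 0.04194 × 73.5569 × 0.7321 / (24 × 0.07175) = 1.3116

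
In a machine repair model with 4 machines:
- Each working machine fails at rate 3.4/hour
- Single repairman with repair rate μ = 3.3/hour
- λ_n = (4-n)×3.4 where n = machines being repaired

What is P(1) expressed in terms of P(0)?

P(1)/P(0) = ∏_{i=0}^{1-1} λ_i/μ_{i+1}
= (4-0)×3.4/3.3
= 4.1212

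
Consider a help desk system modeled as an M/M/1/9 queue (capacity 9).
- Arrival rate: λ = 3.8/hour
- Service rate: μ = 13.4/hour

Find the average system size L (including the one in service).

ρ = λ/μ = 3.8/13.4 = 0.28358
P₀ = (1-ρ)/(1-ρ^(K+1)) = (1-0.28358)/(1-0.28358^10) = 0.7164/1.0000 = 0.7164
P_K = P₀×ρ^K = 0.7164 × 0.28358^9 = 0.7164 × 0.00001186 = 0.000008497
L = ρ[1 - (K+1)ρ^K + Kρ^(K+1)] / [(1-ρ)(1-ρ^(K+1))]
L = 0.28358 × (1 - 10×0.00001186 + 9×0.000003363) / ((1 - 0.28358) × (1 - 0.000003363)) = 0.3958 tickets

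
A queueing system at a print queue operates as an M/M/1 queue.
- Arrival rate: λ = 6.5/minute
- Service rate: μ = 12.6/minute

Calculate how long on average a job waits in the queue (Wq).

First, compute utilization: ρ = λ/μ = 6.5/12.6 = 0.5159
For M/M/1: Wq = λ/(μ(μ-λ))
Wq = 6.5/(12.6 × (12.6-6.5))
Wq = 6.5/(12.6 × 6.10)
Wq = 0.08457 minutes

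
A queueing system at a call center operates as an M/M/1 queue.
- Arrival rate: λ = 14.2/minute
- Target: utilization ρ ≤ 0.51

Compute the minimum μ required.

ρ = λ/μ, so μ = λ/ρ
μ ≥ 14.2/0.51 = 27.8431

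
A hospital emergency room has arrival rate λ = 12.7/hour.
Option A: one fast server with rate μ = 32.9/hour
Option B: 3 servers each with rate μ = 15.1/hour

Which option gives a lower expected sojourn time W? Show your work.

Option A: single server μ = 32.9 (M/M/1)
  ρ_A = 12.7/32.9 = 0.3860
  W_A = 1/(μ-λ) = 1/(32.9-12.7) = 1/20.20 = 0.04950

Option B: 3 servers μ = 15.1 (M/M/3)
  ρ_B = λ/(cμ) = 12.7/(3×15.1) = 0.2804
  Offered load a = λ/μ = cρ = 12.7/15.1 = 0.8411
  P₀ = [ Σₙ₌₀^2 aⁿ/n! + a^3/(3!(1-ρ)) ]⁻¹
  Σ = a^0/0! + a^1/1! + a^2/2! = 1.0000 + 0.8411 + 0.3537 = 2.1948
  a^3/(3!(1-ρ)) = 0.5949/(6 × 0.7196) = 0.1378
  P₀ = 1/(2.1948 + 0.1378) = 0.4287
  Lq = P₀·a^3·ρ / (3!(1-ρ)²) = 0.4287 × 0.5949 × 0.2804 / (6 × 0.5179) = 0.02301
  Wq_B = Lq/λ = 0.02301/12.7 = 0.001812
  W_B = Wq_B + 1/μ = 0.001812 + 0.06623 = 0.06804

Since W_A = 0.04950 < W_B = 0.06804, Option A (single fast server) has the shorter time in system.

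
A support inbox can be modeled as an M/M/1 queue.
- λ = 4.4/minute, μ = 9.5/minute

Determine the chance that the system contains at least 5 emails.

ρ = λ/μ = 4.4/9.5 = 0.46316
P(N ≥ n) = ρⁿ
P(N ≥ 5) = 0.46316^5
P(N ≥ 5) = 0.02131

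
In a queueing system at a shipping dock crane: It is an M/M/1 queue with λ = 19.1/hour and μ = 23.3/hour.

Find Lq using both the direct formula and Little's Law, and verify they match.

Method 1 (direct): Lq = λ²/(μ(μ-λ)) = 364.81/(23.3 × 4.20) = 3.7279

Method 2 (Little's Law):
W = 1/(μ-λ) = 1/4.20 = 0.2381
Wq = W - 1/μ = 0.2381 - 0.04292 = 0.19518
Lq = λWq = 19.1 × 0.19518 = 3.7279 ✔ (matches Method 1)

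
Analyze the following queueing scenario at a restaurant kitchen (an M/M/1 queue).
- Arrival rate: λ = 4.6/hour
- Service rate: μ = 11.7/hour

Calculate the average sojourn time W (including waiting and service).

First, compute utilization: ρ = λ/μ = 4.6/11.7 = 0.3932
For M/M/1: W = 1/(μ-λ)
W = 1/(11.7-4.6) = 1/7.10
W = 0.1408 hours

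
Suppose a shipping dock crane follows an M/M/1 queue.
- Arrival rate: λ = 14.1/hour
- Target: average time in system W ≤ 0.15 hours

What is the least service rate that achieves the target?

For M/M/1: W = 1/(μ-λ)
Need W ≤ 0.15, so 1/(μ-λ) ≤ 0.15
μ - λ ≥ 1/0.15 = 6.6667
μ ≥ 14.1 + 6.6667 = 20.7667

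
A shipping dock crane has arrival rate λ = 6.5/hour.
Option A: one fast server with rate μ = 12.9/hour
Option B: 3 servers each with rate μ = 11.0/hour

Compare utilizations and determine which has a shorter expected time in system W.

Option A: single server μ = 12.9 (M/M/1)
  ρ_A = 6.5/12.9 = 0.5039
  W_A = 1/(μ-λ) = 1/(12.9-6.5) = 1/6.40 = 0.1562

Option B: 3 servers μ = 11.0 (M/M/3)
  ρ_B = λ/(cμ) = 6.5/(3×11.0) = 0.1970
  Offered load a = λ/μ = cρ = 6.5/11.0 = 0.5909
  P₀ = [ Σₙ₌₀^2 aⁿ/n! + a^3/(3!(1-ρ)) ]⁻¹
  Σ = a^0/0! + a^1/1! + a^2/2! = 1.0000 + 0.5909 + 0.1746 = 1.7655
  a^3/(3!(1-ρ)) = 0.2063/(6 × 0.8030) = 0.04282
  P₀ = 1/(1.7655 + 0.04282) = 0.5530
  Lq = P₀·a^3·ρ / (3!(1-ρ)²) = 0.55300 × 0.20633 × 0.19697 / (6 × 0.64486) = 0.005809
  Wq_B = Lq/λ = 0.0058086/6.5 = 0.0008936
  W_B = Wq_B + 1/μ = 0.0008936 + 0.09091 = 0.09180

Since W_B = 0.09180 < W_A = 0.1562, Option B (multiple servers) has the shorter time in system.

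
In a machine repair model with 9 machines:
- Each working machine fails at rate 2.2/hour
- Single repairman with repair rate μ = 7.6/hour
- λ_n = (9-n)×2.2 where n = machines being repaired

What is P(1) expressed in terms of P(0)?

P(1)/P(0) = ∏_{i=0}^{1-1} λ_i/μ_{i+1}
= (9-0)×2.2/7.6
= 2.6053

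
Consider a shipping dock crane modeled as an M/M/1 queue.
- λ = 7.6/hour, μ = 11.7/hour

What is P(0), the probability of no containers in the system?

ρ = λ/μ = 7.6/11.7 = 0.6496
P(0) = 1 - ρ = 1 - 0.6496 = 0.3504
The server is idle 35.04% of the time.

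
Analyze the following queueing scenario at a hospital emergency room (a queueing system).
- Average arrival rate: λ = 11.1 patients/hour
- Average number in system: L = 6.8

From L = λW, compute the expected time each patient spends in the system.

Little's Law: L = λW, so W = L/λ
W = 6.8/11.1 = 0.6126 hours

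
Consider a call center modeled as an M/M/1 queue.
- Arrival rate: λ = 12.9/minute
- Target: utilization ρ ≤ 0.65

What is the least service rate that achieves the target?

ρ = λ/μ, so μ = λ/ρ
μ ≥ 12.9/0.65 = 19.8462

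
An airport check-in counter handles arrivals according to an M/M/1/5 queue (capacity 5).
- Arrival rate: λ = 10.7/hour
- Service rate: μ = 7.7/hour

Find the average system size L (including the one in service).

ρ = λ/μ = 10.7/7.7 = 1.3896
P₀ = (1-ρ)/(1-ρ^(K+1)) = (1-1.3896)/(1-1.3896^6) = -0.3896/-6.2001 = 0.06284
P_K = P₀×ρ^K = 0.06284 × 1.3896^5 = 0.06284 × 5.1814 = 0.3256
L = ρ[1 - (K+1)ρ^K + Kρ^(K+1)] / [(1-ρ)(1-ρ^(K+1))]
L = 1.3896 × (1 - 6×5.18142 + 5×7.20011) / ((1 - 1.3896) × (1 - 7.20011)) = 3.4010 passengers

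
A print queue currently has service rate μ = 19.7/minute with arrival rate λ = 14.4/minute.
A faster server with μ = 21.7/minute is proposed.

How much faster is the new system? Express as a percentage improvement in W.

System 1: ρ₁ = 14.4/19.7 = 0.7310, W₁ = 1/(19.7-14.4) = 0.1887
System 2: ρ₂ = 14.4/21.7 = 0.6636, W₂ = 1/(21.7-14.4) = 0.1370
Improvement: (W₁-W₂)/W₁ = (0.1887-0.1370)/0.1887 = 27.40%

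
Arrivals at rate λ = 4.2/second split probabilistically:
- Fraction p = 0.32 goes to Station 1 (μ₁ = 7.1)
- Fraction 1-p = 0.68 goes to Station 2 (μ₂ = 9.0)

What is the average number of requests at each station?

Effective rates: λ₁ = 4.2×0.32 = 1.344, λ₂ = 4.2×0.68 = 2.856
Station 1: ρ₁ = 1.344/7.1 = 0.1893, L₁ = ρ₁/(1-ρ₁) = 0.1893/(1-0.1893) = 0.2335
Station 2: ρ₂ = 2.856/9.0 = 0.3173, L₂ = ρ₂/(1-ρ₂) = 0.3173/(1-0.3173) = 0.4648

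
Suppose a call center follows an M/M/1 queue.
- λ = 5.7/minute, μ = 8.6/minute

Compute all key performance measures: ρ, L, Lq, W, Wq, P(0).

Step 1: ρ = λ/μ = 5.7/8.6 = 0.6628
Step 2: L = λ/(μ-λ) = 5.7/2.90 = 1.9655
Step 3: Lq = λ²/(μ(μ-λ)) = 32.49/(8.6×2.90) = 1.3027
Step 4: W = 1/(μ-λ) = 1/2.90 = 0.34483
Step 5: Wq = λ/(μ(μ-λ)) = 5.7/(8.6×2.90) = 0.2285
Step 6: P(0) = 1-ρ = 0.3372
Verify: L = λW = 5.7×0.34483 = 1.9655 ✔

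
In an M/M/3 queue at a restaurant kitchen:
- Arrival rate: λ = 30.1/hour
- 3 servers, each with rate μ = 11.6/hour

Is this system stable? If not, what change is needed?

Stability requires ρ = λ/(cμ) < 1
ρ = 30.1/(3 × 11.6) = 30.1/34.80 = 0.8649
Since 0.8649 < 1, the system is STABLE.
The servers are busy 86.49% of the time.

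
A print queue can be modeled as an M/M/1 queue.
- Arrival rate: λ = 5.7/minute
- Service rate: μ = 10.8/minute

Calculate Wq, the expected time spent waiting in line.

First, compute utilization: ρ = λ/μ = 5.7/10.8 = 0.5278
For M/M/1: Wq = λ/(μ(μ-λ))
Wq = 5.7/(10.8 × (10.8-5.7))
Wq = 5.7/(10.8 × 5.10)
Wq = 0.1035 minutes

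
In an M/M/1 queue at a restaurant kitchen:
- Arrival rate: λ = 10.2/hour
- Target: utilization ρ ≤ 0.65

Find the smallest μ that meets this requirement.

ρ = λ/μ, so μ = λ/ρ
μ ≥ 10.2/0.65 = 15.6923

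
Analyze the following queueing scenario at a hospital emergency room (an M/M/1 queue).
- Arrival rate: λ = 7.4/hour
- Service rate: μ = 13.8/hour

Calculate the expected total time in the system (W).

First, compute utilization: ρ = λ/μ = 7.4/13.8 = 0.5362
For M/M/1: W = 1/(μ-λ)
W = 1/(13.8-7.4) = 1/6.40
W = 0.1562 hours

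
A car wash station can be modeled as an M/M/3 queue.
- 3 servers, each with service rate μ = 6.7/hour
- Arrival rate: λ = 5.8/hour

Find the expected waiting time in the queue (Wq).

Traffic intensity: ρ = λ/(cμ) = 5.8/(3×6.7) = 0.2886
Since ρ = 0.2886 < 1, system is stable.
Offered load a = λ/μ = cρ = 5.8/6.7 = 0.8657
P₀ = [ Σₙ₌₀^2 aⁿ/n! + a^3/(3!(1-ρ)) ]⁻¹
Σ = a^0/0! + a^1/1! + a^2/2! = 1.0000 + 0.8657 + 0.3747 = 2.2404
a^3/(3!(1-ρ)) = 0.6487/(6 × 0.7114) = 0.1520
P₀ = 1/(2.2404 + 0.1520) = 0.4180
Lq = P₀·a^3·ρ / (3!(1-ρ)²) = 0.4180 × 0.6487 × 0.2886 / (6 × 0.5062) = 0.02577
Wq = Lq/λ = 0.025765/5.8 = 0.004442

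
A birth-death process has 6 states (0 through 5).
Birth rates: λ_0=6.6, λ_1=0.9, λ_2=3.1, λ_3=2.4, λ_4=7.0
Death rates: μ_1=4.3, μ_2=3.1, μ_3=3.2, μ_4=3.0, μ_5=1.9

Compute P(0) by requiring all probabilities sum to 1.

Ratios P(n)/P(0) = (λ₀···λₙ₋₁)/(μ₁···μₙ):
P(1)/P(0) = (6.6)/(4.3) = 1.53488
P(2)/P(0) = (6.6×0.9)/(4.3×3.1) = 0.445611
P(3)/P(0) = (6.6×0.9×3.1)/(4.3×3.1×3.2) = 0.431686
P(4)/P(0) = (6.6×0.9×3.1×2.4)/(4.3×3.1×3.2×3.0) = 0.345349
P(5)/P(0) = (6.6×0.9×3.1×2.4×7.0)/(4.3×3.1×3.2×3.0×1.9) = 1.27234

Normalization: ∑ P(n) = 1
P(0) × (1.00000 + 1.53488 + 0.445611 + 0.431686 + 0.345349 + 1.27234) = 1
P(0) × 5.0299 = 1
P(0) = 1/5.0299 = 0.1988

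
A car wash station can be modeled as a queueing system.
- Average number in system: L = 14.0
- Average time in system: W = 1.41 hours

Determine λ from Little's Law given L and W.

Little's Law: L = λW, so λ = L/W
λ = 14.0/1.41 = 9.9291 cars/hour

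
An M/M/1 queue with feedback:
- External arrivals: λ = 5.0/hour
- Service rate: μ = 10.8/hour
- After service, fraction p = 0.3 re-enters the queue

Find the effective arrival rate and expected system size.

Effective arrival rate: λ_eff = λ/(1-p) = 5.0/(1-0.3) = 5.0/0.70 = 7.14286
ρ = λ_eff/μ = 7.14286/10.8 = 0.661376
L = ρ/(1-ρ) = 0.661376/(1-0.661376) = 1.9531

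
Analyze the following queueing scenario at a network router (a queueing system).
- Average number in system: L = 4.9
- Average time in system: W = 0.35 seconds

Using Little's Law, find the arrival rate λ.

Little's Law: L = λW, so λ = L/W
λ = 4.9/0.35 = 14.0000 packets/second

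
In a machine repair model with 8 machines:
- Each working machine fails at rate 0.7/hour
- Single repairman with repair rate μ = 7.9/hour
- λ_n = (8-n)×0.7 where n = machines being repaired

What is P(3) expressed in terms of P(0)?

P(3)/P(0) = ∏_{i=0}^{3-1} λ_i/μ_{i+1}
= (8-0)×0.7/7.9 × (8-1)×0.7/7.9 × (8-2)×0.7/7.9
= 0.2338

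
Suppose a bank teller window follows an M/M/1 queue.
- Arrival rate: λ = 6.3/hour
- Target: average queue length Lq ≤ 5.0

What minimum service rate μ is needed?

For M/M/1: Lq = λ²/(μ(μ-λ))
Need Lq ≤ 5.0, i.e. μ(μ-λ) ≥ λ²/5.0
μ² - 6.3μ - 39.69/5.0 ≥ 0  →  μ² - 6.3μ - 7.9380 ≥ 0
Quadratic formula (positive root): μ = [λ + √(λ² + 4×7.9380)]/2
Discriminant: 39.69 + 4×7.9380 = 71.4420, √71.4420 = 8.45234
μ ≥ (6.3 + 8.45234)/2 = 7.3762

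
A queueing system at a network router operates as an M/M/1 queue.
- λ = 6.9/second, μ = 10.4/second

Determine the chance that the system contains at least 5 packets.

ρ = λ/μ = 6.9/10.4 = 0.6635
P(N ≥ n) = ρⁿ
P(N ≥ 5) = 0.6635^5
P(N ≥ 5) = 0.1286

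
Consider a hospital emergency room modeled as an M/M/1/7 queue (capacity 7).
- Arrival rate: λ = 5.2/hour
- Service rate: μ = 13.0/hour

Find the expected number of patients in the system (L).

ρ = λ/μ = 5.2/13.0 = 0.4000
P₀ = (1-ρ)/(1-ρ^(K+1)) = (1-0.4000)/(1-0.4000^8) = 0.6000/0.9993 = 0.6004
P_K = P₀×ρ^K = 0.60039 × 0.4000^7 = 0.60039 × 0.0016384 = 0.0009837
L = ρ[1 - (K+1)ρ^K + Kρ^(K+1)] / [(1-ρ)(1-ρ^(K+1))]
L = 0.4000 × (1 - 8×0.001638 + 7×0.0006554) / ((1 - 0.4000) × (1 - 0.0006554)) = 0.6614 patients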